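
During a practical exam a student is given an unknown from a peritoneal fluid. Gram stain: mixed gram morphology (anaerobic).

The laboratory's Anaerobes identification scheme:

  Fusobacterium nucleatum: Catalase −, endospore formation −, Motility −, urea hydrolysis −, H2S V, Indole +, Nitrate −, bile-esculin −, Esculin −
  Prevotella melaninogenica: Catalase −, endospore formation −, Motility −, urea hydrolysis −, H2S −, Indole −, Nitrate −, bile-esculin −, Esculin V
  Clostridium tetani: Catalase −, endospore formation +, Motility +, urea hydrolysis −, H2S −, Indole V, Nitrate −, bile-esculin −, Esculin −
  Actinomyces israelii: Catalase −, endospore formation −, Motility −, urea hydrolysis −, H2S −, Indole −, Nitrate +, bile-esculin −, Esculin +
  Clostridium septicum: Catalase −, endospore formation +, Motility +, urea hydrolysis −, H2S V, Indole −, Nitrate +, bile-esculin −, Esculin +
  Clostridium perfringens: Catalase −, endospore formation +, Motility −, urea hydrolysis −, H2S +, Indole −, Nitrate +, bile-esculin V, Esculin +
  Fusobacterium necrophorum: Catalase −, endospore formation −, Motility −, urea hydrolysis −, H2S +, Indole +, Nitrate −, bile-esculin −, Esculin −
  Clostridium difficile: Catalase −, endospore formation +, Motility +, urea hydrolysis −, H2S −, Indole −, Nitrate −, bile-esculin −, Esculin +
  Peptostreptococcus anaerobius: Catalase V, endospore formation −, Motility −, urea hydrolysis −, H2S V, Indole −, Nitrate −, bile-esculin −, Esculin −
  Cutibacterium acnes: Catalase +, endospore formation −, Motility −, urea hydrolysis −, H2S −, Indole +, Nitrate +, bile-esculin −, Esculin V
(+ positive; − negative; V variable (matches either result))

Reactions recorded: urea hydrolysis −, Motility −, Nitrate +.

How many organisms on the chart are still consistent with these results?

3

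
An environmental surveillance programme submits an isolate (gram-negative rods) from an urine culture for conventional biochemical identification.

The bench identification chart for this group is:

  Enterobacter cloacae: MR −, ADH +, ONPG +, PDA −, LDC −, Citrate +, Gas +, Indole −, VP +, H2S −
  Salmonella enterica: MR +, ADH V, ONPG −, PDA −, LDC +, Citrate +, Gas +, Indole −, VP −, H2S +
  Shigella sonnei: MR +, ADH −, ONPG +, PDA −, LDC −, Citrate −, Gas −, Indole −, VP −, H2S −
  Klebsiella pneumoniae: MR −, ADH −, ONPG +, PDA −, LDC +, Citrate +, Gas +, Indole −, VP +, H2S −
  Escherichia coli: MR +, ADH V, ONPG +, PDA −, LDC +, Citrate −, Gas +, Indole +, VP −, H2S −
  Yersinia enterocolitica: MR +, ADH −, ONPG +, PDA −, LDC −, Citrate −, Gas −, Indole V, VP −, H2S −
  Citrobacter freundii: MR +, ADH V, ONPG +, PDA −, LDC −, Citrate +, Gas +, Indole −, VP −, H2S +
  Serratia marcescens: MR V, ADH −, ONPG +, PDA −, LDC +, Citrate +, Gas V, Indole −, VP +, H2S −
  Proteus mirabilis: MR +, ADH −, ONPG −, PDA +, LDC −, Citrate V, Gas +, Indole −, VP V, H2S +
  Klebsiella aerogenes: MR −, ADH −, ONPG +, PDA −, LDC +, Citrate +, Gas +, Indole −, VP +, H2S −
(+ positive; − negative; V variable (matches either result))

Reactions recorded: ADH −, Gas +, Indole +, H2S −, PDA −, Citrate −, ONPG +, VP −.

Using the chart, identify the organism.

PDA −: excludes Proteus mirabilis — 9 left.
Gas +: excludes Shigella sonnei, Yersinia enterocolitica — 7 left.
Indole +: excludes 6 organisms — 1 left.
VP −: the one remaining candidate is consistent.
H2S −: the one remaining candidate is consistent.
ONPG +: the one remaining candidate is consistent.
ADH −: the one remaining candidate is consistent.
Citrate −: the one remaining candidate is consistent.

Escherichia coli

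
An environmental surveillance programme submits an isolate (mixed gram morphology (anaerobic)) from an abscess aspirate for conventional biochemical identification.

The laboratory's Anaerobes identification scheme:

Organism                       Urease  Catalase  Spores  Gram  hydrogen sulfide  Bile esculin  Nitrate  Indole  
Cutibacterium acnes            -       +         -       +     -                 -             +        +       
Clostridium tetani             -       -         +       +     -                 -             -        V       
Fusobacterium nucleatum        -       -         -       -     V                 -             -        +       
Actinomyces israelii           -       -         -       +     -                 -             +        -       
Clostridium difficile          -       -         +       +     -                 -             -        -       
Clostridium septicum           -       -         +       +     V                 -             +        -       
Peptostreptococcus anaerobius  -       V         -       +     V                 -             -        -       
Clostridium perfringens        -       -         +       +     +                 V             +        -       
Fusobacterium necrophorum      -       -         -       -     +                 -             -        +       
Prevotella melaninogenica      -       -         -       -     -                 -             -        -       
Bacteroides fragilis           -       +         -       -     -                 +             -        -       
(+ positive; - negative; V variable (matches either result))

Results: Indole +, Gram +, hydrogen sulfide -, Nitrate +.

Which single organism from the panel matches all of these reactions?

Cutibacterium acnes

Nitrate +: excludes 7 organisms — 4 left.
hydrogen sulfide -: excludes Clostridium perfringens — 3 left.
Gram +: all 3 remaining candidates are consistent.
Indole +: excludes Actinomyces israelii, Clostridium septicum — 1 left.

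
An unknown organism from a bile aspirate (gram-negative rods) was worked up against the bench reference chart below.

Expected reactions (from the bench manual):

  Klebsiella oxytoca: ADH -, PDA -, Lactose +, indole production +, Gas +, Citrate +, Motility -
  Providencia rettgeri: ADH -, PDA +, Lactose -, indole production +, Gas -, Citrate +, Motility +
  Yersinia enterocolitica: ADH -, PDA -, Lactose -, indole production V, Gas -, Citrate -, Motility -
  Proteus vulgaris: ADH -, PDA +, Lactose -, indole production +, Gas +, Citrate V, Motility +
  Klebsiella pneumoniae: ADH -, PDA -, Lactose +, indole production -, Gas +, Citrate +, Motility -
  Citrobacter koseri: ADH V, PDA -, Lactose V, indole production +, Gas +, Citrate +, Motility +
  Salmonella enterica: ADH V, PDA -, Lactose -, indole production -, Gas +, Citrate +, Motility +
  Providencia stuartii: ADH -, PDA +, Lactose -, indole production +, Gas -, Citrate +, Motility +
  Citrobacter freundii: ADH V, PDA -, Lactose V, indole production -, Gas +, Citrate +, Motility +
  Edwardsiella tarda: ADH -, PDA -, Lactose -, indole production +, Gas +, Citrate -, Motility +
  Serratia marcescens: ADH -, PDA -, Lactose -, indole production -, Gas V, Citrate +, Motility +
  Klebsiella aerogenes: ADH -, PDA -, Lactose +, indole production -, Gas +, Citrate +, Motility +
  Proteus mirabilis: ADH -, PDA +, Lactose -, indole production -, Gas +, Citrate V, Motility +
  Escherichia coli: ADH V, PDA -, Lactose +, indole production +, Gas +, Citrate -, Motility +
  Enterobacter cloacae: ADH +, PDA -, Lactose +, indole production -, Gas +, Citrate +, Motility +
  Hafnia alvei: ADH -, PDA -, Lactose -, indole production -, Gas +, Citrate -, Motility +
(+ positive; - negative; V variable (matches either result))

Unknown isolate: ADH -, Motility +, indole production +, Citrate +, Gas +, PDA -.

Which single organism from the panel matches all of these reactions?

Motility +: excludes Klebsiella oxytoca, Yersinia enterocolitica, Klebsiella pneumoniae — 13 left.
indole production +: excludes 7 organisms — 6 left.
Gas +: excludes Providencia rettgeri, Providencia stuartii — 4 left.
ADH -: all 4 remaining candidates are consistent.
Citrate +: excludes Edwardsiella tarda, Escherichia coli — 2 left.
PDA -: excludes Proteus vulgaris — 1 left.

Citrobacter koseri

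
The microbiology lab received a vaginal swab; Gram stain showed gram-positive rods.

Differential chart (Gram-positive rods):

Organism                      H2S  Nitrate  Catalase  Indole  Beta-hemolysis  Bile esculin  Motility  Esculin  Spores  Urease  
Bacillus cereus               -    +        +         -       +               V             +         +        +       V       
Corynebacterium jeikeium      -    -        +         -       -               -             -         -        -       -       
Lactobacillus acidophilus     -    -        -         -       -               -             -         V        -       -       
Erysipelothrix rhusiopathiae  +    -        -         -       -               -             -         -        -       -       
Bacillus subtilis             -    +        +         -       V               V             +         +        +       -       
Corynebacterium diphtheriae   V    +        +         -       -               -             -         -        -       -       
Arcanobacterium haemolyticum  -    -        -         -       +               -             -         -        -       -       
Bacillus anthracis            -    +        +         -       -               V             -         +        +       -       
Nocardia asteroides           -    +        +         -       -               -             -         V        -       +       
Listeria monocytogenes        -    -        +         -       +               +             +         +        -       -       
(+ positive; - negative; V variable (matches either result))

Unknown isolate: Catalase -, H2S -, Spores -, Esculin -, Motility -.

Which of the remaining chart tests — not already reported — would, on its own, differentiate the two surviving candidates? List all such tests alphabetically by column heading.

Motility -: excludes Bacillus cereus, Bacillus subtilis, Listeria monocytogenes — 7 left.
Spores -: excludes Bacillus anthracis — 6 left.
Esculin -: all 6 remaining candidates are consistent.
Catalase -: excludes Corynebacterium jeikeium, Corynebacterium diphtheriae, Nocardia asteroides — 3 left.
H2S -: excludes Erysipelothrix rhusiopathiae — 2 left.
Two candidates remain: Arcanobacterium haemolyticum and Lactobacillus acidophilus.
  Nitrate: - vs - — same for both, does not separate.
  Indole: - vs - — same for both, does not separate.
  Beta-hemolysis: Arcanobacterium haemolyticum +, Lactobacillus acidophilus - — discriminates.
  Bile esculin: - vs - — same for both, does not separate.
  Urease: - vs - — same for both, does not separate.

Beta-hemolysis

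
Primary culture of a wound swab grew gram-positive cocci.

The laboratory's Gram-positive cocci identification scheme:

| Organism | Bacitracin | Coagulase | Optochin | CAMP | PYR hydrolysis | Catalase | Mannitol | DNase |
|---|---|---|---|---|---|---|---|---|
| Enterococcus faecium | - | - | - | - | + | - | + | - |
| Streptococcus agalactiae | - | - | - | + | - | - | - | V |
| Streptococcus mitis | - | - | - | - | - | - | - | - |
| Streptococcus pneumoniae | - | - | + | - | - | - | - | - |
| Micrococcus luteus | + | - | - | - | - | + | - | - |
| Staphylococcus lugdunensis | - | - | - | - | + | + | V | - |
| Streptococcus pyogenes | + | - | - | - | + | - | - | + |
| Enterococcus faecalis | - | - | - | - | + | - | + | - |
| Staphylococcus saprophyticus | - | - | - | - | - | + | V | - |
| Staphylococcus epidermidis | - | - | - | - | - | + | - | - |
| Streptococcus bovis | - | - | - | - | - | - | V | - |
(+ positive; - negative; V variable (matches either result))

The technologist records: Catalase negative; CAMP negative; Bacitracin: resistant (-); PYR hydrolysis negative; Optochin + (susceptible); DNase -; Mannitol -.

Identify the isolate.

Streptococcus pneumoniae

Optochin +: excludes 10 organisms — 1 left.
Catalase -: the one remaining candidate is consistent.
Mannitol -: the one remaining candidate is consistent.
DNase -: the one remaining candidate is consistent.
Bacitracin -: the one remaining candidate is consistent.
PYR hydrolysis -: the one remaining candidate is consistent.
CAMP -: the one remaining candidate is consistent.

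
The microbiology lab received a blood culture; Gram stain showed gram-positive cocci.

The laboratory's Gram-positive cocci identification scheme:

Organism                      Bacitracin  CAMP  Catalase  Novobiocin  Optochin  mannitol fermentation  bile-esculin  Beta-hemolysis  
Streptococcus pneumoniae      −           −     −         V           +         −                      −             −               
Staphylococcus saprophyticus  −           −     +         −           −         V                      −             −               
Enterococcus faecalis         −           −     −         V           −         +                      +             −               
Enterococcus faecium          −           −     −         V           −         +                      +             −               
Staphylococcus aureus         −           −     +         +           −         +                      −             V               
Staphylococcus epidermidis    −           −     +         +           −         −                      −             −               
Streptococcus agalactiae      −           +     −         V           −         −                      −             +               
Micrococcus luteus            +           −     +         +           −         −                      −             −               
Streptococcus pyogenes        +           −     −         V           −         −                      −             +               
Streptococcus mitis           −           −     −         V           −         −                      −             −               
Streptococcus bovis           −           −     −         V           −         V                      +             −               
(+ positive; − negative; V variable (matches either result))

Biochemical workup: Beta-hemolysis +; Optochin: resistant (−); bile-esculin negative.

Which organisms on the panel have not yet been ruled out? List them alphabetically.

Staphylococcus aureus, Streptococcus agalactiae, Streptococcus pyogenes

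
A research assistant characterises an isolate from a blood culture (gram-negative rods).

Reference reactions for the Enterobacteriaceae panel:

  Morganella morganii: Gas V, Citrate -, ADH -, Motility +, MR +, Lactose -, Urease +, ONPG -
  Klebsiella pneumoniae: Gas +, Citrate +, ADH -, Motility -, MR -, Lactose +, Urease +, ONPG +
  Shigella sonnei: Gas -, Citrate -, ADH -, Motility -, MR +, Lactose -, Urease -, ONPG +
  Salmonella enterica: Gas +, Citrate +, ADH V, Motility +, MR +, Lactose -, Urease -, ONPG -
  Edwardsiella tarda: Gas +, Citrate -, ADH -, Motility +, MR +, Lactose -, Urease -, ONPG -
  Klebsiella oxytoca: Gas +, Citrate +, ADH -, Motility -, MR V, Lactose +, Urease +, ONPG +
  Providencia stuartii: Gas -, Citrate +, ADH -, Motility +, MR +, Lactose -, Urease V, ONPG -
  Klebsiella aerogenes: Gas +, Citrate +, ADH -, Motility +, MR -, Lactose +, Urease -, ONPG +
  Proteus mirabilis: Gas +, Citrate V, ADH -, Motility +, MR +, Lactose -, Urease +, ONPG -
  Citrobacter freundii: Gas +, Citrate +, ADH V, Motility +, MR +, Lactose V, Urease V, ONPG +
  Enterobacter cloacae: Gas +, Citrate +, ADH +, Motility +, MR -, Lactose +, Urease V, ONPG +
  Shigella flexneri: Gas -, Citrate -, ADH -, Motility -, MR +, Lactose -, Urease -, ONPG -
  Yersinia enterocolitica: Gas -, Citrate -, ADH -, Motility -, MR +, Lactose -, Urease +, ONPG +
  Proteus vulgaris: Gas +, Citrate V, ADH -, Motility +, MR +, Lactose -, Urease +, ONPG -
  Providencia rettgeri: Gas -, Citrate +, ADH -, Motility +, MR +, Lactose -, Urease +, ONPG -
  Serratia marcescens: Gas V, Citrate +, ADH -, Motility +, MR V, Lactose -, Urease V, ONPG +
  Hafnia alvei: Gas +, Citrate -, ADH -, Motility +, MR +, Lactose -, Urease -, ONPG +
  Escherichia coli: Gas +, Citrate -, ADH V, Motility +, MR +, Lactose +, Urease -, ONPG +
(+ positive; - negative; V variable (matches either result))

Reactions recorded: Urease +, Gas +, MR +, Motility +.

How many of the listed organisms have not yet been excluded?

Motility +: excludes 5 organisms — 13 left.
MR +: excludes Klebsiella aerogenes, Enterobacter cloacae — 11 left.
Urease +: excludes Salmonella enterica, Edwardsiella tarda, Hafnia alvei, Escherichia coli — 7 left.
Gas +: excludes Providencia stuartii, Providencia rettgeri — 5 left.
Still consistent: Citrobacter freundii, Morganella morganii, Proteus mirabilis, Proteus vulgaris, Serratia marcescens.

5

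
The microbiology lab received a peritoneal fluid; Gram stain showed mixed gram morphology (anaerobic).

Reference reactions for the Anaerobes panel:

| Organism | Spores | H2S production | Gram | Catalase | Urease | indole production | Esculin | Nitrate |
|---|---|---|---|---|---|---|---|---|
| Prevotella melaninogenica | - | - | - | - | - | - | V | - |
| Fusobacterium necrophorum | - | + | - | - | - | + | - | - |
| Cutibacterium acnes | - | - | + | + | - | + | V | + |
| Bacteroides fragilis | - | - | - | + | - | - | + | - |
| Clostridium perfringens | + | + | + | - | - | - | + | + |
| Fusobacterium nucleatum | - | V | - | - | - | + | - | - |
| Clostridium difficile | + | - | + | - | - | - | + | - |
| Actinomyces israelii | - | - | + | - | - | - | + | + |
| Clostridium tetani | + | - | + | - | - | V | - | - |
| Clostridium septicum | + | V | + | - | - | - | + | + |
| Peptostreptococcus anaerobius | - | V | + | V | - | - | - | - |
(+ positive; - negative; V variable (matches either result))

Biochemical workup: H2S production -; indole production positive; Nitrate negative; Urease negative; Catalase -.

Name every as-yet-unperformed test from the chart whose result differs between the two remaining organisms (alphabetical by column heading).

Urease -: all 11 remaining candidates are consistent.
Catalase -: excludes Cutibacterium acnes, Bacteroides fragilis — 9 left.
Nitrate -: excludes Clostridium perfringens, Actinomyces israelii, Clostridium septicum — 6 left.
indole production +: excludes Prevotella melaninogenica, Clostridium difficile, Peptostreptococcus anaerobius — 3 left.
H2S production -: excludes Fusobacterium necrophorum — 2 left.
Two candidates remain: Clostridium tetani and Fusobacterium nucleatum.
  Spores: Clostridium tetani +, Fusobacterium nucleatum - — discriminates.
  Gram: Clostridium tetani +, Fusobacterium nucleatum - — discriminates.
  Esculin: - vs - — same for both, does not separate.

Gram, Spores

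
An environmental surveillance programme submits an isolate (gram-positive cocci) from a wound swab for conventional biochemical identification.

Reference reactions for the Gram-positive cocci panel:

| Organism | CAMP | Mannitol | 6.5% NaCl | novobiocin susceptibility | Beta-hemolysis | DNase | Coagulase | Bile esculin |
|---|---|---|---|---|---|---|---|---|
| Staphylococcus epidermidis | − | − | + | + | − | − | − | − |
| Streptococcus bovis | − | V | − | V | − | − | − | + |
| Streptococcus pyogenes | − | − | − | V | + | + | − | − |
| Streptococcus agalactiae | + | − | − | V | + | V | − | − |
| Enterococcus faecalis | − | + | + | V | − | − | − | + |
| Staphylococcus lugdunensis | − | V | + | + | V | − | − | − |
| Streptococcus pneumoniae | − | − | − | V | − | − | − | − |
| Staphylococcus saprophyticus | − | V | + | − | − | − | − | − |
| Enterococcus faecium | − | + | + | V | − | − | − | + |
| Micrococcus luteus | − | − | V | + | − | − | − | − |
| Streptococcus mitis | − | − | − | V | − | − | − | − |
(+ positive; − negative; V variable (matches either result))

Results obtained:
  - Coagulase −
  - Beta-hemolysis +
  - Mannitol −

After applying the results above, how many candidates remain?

3

Beta-hemolysis +: excludes 8 organisms — 3 left.
Mannitol −: all 3 remaining candidates are consistent.
Coagulase −: all 3 remaining candidates are consistent.
Still consistent: Staphylococcus lugdunensis, Streptococcus agalactiae, Streptococcus pyogenes.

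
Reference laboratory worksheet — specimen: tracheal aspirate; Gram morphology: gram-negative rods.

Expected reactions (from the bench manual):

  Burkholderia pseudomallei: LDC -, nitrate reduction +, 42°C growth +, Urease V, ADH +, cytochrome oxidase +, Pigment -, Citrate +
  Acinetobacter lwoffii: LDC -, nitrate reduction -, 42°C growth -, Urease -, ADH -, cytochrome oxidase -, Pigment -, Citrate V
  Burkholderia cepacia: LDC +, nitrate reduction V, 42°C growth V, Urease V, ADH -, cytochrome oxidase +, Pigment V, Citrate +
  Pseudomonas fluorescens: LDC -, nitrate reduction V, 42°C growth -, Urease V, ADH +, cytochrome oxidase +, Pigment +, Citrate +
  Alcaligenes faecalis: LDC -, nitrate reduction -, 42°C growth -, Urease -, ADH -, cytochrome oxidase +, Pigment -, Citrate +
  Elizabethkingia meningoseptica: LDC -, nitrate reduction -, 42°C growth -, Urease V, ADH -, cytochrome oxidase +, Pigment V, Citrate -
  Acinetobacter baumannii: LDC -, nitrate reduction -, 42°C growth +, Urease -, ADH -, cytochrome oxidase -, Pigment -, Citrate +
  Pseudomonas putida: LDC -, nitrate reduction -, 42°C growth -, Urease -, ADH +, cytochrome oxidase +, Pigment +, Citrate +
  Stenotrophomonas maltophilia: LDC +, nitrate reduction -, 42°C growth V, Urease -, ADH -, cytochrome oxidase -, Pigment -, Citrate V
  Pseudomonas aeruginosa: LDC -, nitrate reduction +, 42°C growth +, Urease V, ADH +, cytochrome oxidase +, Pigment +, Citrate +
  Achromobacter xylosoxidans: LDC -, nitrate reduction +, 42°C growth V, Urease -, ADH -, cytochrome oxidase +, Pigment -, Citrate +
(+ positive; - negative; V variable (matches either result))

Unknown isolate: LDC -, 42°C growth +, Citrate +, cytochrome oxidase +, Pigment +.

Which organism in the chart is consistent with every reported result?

Pseudomonas aeruginosa

Pigment +: excludes 6 organisms — 5 left.
Citrate +: excludes Elizabethkingia meningoseptica — 4 left.
cytochrome oxidase +: all 4 remaining candidates are consistent.
42°C growth +: excludes Pseudomonas fluorescens, Pseudomonas putida — 2 left.
LDC -: excludes Burkholderia cepacia — 1 left.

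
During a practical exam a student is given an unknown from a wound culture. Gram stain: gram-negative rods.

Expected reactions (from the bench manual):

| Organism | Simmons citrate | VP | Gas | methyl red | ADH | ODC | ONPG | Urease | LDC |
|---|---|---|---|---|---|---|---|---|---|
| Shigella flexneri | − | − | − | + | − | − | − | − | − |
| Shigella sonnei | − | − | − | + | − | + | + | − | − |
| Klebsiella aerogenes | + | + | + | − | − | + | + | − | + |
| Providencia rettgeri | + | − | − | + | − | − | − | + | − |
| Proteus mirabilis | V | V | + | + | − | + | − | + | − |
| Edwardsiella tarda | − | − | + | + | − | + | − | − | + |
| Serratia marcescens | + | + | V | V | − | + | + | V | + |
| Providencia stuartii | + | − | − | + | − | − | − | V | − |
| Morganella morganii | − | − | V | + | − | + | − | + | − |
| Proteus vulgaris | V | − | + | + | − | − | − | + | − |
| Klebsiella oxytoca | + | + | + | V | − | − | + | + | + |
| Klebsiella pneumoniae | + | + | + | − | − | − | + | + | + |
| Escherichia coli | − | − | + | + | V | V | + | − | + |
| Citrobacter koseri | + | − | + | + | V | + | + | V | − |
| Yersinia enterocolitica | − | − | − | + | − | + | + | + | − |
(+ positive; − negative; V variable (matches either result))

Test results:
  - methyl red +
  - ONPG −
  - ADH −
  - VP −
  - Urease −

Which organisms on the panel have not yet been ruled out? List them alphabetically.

methyl red +: excludes Klebsiella aerogenes, Klebsiella pneumoniae — 13 left.
ONPG −: excludes 6 organisms — 7 left.
VP −: all 7 remaining candidates are consistent.
ADH −: all 7 remaining candidates are consistent.
Urease −: excludes Providencia rettgeri, Proteus mirabilis, Morganella morganii, Proteus vulgaris — 3 left.

Edwardsiella tarda, Providencia stuartii, Shigella flexneri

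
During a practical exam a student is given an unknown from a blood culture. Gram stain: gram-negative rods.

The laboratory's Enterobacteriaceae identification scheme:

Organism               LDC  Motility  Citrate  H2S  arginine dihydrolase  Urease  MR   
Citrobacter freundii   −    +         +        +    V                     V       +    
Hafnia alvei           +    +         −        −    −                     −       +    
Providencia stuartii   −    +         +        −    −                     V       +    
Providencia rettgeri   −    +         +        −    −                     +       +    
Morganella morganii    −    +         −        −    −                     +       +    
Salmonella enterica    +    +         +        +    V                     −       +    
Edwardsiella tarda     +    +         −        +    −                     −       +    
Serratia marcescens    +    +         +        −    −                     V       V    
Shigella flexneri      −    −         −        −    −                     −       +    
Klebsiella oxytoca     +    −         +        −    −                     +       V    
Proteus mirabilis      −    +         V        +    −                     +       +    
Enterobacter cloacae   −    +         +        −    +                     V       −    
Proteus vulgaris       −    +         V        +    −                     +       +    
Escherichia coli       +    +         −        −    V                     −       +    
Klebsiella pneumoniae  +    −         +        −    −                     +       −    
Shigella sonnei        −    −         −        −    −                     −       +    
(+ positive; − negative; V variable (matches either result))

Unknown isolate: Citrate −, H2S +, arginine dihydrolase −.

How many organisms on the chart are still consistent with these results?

arginine dihydrolase −: excludes Enterobacter cloacae — 15 left.
Citrate −: excludes 7 organisms — 8 left.
H2S +: excludes 5 organisms — 3 left.
Still consistent: Edwardsiella tarda, Proteus mirabilis, Proteus vulgaris.

3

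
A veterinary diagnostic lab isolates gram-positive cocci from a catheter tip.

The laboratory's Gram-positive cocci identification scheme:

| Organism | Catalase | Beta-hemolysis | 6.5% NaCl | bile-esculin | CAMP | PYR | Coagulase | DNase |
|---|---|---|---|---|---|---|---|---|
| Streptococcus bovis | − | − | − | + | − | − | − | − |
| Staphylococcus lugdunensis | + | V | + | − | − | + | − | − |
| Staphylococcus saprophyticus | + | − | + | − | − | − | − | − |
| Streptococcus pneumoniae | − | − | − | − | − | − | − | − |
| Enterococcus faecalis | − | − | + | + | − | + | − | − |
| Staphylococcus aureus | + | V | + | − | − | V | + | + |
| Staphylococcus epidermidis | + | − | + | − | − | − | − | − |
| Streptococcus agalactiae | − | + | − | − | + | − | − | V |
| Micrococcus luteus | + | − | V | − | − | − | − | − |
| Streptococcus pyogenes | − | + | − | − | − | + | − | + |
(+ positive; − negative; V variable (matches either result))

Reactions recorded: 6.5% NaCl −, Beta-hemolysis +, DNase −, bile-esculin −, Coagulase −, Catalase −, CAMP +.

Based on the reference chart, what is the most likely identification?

Streptococcus agalactiae

Beta-hemolysis +: excludes 6 organisms — 4 left.
6.5% NaCl −: excludes Staphylococcus lugdunensis, Staphylococcus aureus — 2 left.
Coagulase −: all 2 remaining candidates are consistent.
CAMP +: excludes Streptococcus pyogenes — 1 left.
Catalase −: the one remaining candidate is consistent.
DNase −: the one remaining candidate is consistent.
bile-esculin −: the one remaining candidate is consistent.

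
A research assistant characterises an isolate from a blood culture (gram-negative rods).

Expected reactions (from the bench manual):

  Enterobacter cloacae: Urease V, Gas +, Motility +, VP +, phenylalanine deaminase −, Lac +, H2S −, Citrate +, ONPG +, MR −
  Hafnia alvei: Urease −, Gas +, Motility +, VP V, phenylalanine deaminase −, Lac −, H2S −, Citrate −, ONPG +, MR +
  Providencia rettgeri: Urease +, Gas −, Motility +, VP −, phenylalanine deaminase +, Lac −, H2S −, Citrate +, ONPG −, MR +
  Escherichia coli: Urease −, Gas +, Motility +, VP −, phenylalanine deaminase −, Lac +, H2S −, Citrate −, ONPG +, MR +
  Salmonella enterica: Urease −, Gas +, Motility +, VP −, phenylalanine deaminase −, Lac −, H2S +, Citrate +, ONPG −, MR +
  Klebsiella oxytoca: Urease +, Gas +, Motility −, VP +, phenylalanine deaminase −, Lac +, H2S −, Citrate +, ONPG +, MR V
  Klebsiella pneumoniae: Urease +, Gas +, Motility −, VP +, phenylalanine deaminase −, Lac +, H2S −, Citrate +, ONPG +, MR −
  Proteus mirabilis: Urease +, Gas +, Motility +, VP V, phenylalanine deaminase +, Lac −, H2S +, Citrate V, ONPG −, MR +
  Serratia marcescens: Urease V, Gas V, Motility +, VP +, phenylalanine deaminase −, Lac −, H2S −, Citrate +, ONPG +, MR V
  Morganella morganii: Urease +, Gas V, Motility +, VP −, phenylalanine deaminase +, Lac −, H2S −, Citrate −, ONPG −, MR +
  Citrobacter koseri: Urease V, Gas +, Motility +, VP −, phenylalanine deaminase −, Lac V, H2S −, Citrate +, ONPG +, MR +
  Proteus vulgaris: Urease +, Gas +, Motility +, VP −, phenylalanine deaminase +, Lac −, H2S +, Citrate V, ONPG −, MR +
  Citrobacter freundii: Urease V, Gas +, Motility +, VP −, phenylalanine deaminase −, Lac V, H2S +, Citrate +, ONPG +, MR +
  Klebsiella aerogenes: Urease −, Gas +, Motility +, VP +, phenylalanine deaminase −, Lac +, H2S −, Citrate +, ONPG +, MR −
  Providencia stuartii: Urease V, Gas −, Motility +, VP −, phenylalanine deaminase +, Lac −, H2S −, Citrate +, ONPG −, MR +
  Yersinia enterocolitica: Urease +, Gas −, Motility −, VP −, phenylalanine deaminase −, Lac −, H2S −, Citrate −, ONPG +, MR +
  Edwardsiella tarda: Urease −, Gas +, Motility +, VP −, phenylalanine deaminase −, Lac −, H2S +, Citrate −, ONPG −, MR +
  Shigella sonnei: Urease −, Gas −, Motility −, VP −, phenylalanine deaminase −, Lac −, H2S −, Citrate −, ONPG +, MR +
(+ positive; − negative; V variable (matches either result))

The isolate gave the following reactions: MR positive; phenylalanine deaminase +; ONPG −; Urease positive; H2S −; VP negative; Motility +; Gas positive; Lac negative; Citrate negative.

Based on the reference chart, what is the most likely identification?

Morganella morganii

H2S −: excludes 5 organisms — 13 left.
phenylalanine deaminase +: excludes 10 organisms — 3 left.
Urease +: all 3 remaining candidates are consistent.
ONPG −: all 3 remaining candidates are consistent.
Motility +: all 3 remaining candidates are consistent.
Gas +: excludes Providencia rettgeri, Providencia stuartii — 1 left.
MR +: the one remaining candidate is consistent.
VP −: the one remaining candidate is consistent.
Citrate −: the one remaining candidate is consistent.
Lac −: the one remaining candidate is consistent.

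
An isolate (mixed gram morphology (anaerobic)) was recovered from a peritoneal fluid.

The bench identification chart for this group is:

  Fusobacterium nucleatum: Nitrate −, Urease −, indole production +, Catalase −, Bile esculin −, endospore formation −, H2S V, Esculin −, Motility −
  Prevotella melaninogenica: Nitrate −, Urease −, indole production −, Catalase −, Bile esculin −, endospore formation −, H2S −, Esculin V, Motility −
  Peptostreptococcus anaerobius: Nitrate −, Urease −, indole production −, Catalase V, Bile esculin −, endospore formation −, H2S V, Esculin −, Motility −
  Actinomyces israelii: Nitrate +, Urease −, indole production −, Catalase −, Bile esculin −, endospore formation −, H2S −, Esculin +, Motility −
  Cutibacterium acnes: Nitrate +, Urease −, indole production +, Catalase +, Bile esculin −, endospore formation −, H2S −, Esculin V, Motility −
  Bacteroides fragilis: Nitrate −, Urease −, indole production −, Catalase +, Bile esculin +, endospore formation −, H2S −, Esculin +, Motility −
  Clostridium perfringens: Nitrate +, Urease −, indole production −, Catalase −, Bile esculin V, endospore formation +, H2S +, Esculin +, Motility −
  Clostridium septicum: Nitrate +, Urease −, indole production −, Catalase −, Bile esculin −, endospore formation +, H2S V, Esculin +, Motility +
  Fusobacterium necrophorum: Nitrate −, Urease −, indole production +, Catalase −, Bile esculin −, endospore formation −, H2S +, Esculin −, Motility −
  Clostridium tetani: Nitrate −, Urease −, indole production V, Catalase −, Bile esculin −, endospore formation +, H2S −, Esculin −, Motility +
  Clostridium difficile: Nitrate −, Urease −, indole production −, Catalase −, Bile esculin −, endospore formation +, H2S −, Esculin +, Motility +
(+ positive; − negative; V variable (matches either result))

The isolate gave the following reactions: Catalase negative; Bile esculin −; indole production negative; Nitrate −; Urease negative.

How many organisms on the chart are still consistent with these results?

Bile esculin −: excludes Bacteroides fragilis — 10 left.
Nitrate −: excludes Actinomyces israelii, Cutibacterium acnes, Clostridium perfringens, Clostridium septicum — 6 left.
Urease −: all 6 remaining candidates are consistent.
Catalase −: all 6 remaining candidates are consistent.
indole production −: excludes Fusobacterium nucleatum, Fusobacterium necrophorum — 4 left.
Still consistent: Clostridium difficile, Clostridium tetani, Peptostreptococcus anaerobius, Prevotella melaninogenica.

4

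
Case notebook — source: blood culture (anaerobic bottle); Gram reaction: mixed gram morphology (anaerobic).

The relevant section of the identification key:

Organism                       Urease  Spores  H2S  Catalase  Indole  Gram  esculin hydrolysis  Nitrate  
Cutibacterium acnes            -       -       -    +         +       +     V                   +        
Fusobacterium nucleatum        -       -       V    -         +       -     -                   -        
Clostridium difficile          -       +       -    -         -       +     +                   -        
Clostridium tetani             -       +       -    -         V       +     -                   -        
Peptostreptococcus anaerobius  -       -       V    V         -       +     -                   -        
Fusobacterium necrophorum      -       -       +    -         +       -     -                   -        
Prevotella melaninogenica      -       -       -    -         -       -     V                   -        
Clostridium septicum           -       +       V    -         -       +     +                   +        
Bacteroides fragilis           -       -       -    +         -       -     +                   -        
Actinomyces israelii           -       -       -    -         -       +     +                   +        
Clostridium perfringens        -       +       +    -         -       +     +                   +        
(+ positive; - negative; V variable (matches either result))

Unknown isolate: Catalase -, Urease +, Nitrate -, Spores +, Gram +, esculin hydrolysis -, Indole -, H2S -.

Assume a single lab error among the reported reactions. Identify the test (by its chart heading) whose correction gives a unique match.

As reported, no row in the chart matches all 8 reactions.
Reversing Urease (to -) → unique match: Clostridium tetani.
Reversing esculin hydrolysis → still no organism matches.
Reversing Indole → still no organism matches.
Reversing Nitrate → still no organism matches.
Reversing Catalase → still no organism matches.
Reversing H2S → still no organism matches.
Reversing Gram → still no organism matches.
Reversing Spores → still no organism matches.

Urease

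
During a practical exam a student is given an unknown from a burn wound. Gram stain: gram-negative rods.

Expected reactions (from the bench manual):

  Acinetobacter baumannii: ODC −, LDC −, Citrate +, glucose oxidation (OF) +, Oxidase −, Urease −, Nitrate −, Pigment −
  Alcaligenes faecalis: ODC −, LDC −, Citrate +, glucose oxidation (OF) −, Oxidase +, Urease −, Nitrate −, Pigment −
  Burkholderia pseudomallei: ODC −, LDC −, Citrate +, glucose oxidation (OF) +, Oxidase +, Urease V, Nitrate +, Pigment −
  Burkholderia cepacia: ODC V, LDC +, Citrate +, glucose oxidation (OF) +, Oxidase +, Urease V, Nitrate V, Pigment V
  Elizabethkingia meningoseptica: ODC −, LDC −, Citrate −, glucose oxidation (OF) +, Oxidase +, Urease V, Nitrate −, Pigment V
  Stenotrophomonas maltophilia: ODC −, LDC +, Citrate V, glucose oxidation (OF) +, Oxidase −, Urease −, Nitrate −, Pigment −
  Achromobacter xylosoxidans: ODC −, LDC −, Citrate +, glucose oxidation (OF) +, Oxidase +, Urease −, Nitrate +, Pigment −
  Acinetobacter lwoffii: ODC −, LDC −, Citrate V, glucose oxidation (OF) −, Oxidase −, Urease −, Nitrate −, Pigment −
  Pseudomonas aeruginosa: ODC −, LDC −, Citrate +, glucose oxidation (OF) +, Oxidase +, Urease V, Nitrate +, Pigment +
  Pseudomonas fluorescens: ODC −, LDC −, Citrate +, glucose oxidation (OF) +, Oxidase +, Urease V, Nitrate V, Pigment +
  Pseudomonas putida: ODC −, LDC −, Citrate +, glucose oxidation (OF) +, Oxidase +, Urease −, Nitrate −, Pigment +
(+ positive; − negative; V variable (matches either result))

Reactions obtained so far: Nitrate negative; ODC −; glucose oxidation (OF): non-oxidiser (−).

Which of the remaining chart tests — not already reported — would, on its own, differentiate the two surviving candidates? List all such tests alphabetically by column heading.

Oxidase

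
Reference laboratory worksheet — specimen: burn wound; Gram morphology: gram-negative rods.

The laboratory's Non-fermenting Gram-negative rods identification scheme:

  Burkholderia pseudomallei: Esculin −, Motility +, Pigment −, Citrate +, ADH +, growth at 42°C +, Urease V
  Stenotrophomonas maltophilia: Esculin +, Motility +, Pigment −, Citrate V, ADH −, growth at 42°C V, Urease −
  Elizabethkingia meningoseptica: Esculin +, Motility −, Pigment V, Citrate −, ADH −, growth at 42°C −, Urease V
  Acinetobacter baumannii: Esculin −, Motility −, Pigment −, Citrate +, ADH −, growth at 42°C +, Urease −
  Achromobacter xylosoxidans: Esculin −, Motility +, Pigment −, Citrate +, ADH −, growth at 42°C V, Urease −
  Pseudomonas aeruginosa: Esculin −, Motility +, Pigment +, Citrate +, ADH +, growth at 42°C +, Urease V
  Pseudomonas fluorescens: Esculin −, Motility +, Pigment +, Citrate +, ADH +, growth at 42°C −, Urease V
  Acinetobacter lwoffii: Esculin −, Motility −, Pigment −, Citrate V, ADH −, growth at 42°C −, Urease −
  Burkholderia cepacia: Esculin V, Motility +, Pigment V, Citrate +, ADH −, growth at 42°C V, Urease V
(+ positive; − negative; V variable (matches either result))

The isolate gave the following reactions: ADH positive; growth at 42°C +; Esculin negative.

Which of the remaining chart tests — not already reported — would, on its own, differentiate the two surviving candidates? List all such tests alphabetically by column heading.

growth at 42°C +: excludes Elizabethkingia meningoseptica, Pseudomonas fluorescens, Acinetobacter lwoffii — 6 left.
Esculin −: excludes Stenotrophomonas maltophilia — 5 left.
ADH +: excludes Acinetobacter baumannii, Achromobacter xylosoxidans, Burkholderia cepacia — 2 left.
Two candidates remain: Burkholderia pseudomallei and Pseudomonas aeruginosa.
  Motility: + vs + — same for both, does not separate.
  Pigment: Burkholderia pseudomallei −, Pseudomonas aeruginosa + — discriminates.
  Citrate: + vs + — same for both, does not separate.
  Urease: V vs V — variable for at least one, does not separate.

Pigment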